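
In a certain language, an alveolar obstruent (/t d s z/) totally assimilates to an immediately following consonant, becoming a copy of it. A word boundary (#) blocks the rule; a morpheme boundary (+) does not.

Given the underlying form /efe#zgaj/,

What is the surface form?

/z/ before /g/ → [g] (total assimilation)

[efe#ggaj]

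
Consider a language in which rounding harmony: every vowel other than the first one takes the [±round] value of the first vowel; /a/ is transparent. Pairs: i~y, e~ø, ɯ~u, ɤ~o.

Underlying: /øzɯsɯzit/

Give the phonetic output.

[øzusuzyt]

/ɯ/ harmonizes with /ø/ ([+round]) → [u]
/ɯ/ harmonizes with /ø/ ([+round]) → [u]
/i/ harmonizes with /ø/ ([+round]) → [y]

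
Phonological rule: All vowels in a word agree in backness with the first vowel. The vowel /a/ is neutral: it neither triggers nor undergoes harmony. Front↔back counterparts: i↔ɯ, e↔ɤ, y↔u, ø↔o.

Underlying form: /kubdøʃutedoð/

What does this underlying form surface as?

[kubdoʃutɤdoð]

/ø/ harmonizes with /u/ ([+back]) → [o]
/e/ harmonizes with /u/ ([+back]) → [ɤ]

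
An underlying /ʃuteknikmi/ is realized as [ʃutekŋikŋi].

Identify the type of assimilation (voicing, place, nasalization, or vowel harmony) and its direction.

place assimilation, progressive

/n/→[ŋ] /m/→[ŋ].
Each target copies a feature from the preceding segment, so the direction is progressive.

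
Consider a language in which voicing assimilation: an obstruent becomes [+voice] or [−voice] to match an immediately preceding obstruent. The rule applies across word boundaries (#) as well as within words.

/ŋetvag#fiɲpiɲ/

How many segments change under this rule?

/v/ after /t/ (voiceless) → [f]
/f/ after /g/ (voiced) → [v]
2 segments change.

2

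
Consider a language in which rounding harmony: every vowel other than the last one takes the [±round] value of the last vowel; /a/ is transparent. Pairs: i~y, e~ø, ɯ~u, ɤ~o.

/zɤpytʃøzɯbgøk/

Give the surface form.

[zopytʃøzubgøk]

/ɤ/ harmonizes with /ø/ ([+round]) → [o]
/ɯ/ harmonizes with /ø/ ([+round]) → [u]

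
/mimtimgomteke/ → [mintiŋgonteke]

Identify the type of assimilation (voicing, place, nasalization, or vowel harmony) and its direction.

place assimilation, regressive

/m/→[n] /m/→[ŋ] /m/→[n].
Each target copies a feature from the following segment, so the direction is regressive.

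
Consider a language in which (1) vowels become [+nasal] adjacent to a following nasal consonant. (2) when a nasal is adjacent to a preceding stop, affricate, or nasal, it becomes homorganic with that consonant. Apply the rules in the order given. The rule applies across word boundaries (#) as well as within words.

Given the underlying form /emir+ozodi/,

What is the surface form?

[ẽmir+ozodi]

Rule 1: /e/ before nasal /m/ → [ẽ]
After rule 1: ẽmir+ozodi
Rule 2: no segment meets the rule's conditions; no change.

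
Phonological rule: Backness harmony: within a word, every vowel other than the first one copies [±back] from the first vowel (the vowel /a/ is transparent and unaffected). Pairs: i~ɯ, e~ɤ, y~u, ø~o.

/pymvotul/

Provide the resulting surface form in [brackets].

/o/ harmonizes with /y/ ([-back]) → [ø]
/u/ harmonizes with /y/ ([-back]) → [y]

[pymvøtyl]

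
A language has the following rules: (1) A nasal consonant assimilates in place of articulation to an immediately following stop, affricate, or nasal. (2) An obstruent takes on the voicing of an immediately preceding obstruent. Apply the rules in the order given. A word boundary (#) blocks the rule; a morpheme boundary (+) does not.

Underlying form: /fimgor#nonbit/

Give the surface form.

[fiŋgor#nombit]

Rule 1: /m/ before /g/ (velar) → [ŋ]
Rule 1: /n/ before /b/ (labial) → [m]
After rule 1: fiŋgor#nombit
Rule 2: no segment meets the rule's conditions; no change.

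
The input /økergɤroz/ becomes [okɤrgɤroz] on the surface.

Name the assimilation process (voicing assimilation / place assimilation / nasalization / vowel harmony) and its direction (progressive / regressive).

/ø/→[o] /e/→[ɤ].
Vowels agree with the last vowel, so the harmony is regressive.

vowel harmony, regressive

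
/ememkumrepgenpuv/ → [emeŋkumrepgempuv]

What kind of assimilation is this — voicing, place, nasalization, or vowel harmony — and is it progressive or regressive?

/m/→[ŋ] /n/→[m].
Each target copies a feature from the following segment, so the direction is regressive.

place assimilation, regressive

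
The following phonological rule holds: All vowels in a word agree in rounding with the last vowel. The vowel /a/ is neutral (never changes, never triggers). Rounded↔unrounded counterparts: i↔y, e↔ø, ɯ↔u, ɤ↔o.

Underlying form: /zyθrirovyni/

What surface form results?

/y/ harmonizes with /i/ ([-round]) → [i]
/o/ harmonizes with /i/ ([-round]) → [ɤ]
/y/ harmonizes with /i/ ([-round]) → [i]

[ziθrirɤvini]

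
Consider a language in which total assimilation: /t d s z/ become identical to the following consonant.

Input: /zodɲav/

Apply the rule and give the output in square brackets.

[zoɲɲav]

/d/ before /ɲ/ → [ɲ] (total assimilation)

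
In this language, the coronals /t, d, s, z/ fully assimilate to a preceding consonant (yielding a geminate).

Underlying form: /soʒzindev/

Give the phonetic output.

/z/ after /ʒ/ → [ʒ] (total assimilation)
/d/ after /n/ → [n] (total assimilation)

[soʒʒinnev]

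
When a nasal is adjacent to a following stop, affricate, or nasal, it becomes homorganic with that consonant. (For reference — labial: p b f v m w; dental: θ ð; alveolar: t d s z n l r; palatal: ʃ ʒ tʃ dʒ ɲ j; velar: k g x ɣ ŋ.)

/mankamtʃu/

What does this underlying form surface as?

[maŋkaɲtʃu]

/n/ before /k/ (velar) → [ŋ]
/m/ before /tʃ/ (palatal) → [ɲ]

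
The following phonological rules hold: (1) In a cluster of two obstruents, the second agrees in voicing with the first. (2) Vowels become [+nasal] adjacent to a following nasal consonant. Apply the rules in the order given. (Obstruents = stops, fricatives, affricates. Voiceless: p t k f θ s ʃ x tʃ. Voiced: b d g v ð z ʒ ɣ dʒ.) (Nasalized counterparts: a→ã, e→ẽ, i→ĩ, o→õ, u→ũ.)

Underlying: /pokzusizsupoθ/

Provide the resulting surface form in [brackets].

[poksusizzupoθ]

Rule 1: /z/ after /k/ (voiceless) → [s]
Rule 1: /s/ after /z/ (voiced) → [z]
After rule 1: poksusizzupoθ
Rule 2: no segment meets the rule's conditions; no change.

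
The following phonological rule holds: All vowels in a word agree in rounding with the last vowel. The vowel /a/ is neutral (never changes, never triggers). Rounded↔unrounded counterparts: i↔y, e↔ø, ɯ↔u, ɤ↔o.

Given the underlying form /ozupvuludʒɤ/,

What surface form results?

[ɤzɯpvɯlɯdʒɤ]

/o/ harmonizes with /ɤ/ ([-round]) → [ɤ]
/u/ harmonizes with /ɤ/ ([-round]) → [ɯ]
/u/ harmonizes with /ɤ/ ([-round]) → [ɯ]
/u/ harmonizes with /ɤ/ ([-round]) → [ɯ]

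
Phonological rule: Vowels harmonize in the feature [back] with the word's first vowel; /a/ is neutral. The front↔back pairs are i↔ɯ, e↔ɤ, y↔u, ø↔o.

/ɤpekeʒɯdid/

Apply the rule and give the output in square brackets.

[ɤpɤkɤʒɯdɯd]

/e/ harmonizes with /ɤ/ ([+back]) → [ɤ]
/e/ harmonizes with /ɤ/ ([+back]) → [ɤ]
/i/ harmonizes with /ɤ/ ([+back]) → [ɯ]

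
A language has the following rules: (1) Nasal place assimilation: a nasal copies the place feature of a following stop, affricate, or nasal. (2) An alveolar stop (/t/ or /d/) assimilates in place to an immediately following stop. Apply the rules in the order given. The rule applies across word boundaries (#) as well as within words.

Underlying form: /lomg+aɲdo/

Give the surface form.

[loŋg+ando]

Rule 1: /m/ before /g/ (velar) → [ŋ]
Rule 1: /ɲ/ before /d/ (alveolar) → [n]
After rule 1: loŋg+ando
Rule 2: no segment meets the rule's conditions; no change.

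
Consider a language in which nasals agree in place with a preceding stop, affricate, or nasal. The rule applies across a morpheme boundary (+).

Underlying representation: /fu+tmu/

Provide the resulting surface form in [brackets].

/m/ after /t/ (alveolar) → [n]

[fu+tnu]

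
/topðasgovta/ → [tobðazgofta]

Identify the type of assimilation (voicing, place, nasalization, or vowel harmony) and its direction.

/p/→[b] /s/→[z] /v/→[f].
Each target copies a feature from the following segment, so the direction is regressive.

voicing assimilation, regressive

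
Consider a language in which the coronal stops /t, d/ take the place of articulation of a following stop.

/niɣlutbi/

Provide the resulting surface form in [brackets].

[niɣlupbi]

/t/ before /b/ (labial) → [p]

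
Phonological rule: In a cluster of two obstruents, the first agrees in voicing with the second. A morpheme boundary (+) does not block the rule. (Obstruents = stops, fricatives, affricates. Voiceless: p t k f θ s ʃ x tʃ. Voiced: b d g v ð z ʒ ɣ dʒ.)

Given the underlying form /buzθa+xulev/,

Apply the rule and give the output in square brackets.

/z/ before /θ/ (voiceless) → [s]

[busθa+xulev]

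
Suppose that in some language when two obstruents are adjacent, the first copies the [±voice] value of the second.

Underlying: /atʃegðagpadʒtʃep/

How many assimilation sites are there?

2

/g/ before /p/ (voiceless) → [k]
/dʒ/ before /tʃ/ (voiceless) → [tʃ]
2 segments change.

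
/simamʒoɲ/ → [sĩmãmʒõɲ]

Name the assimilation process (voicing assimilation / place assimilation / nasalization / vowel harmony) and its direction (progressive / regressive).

/i/→[ĩ] /a/→[ã] /o/→[õ].
Each target copies a feature from the following segment, so the direction is regressive.

nasalization, regressive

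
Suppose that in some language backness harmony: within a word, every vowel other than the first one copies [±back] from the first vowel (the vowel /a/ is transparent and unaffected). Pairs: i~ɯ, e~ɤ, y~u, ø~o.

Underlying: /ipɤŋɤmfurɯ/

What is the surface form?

[ipeŋemfyri]

/ɤ/ harmonizes with /i/ ([-back]) → [e]
/ɤ/ harmonizes with /i/ ([-back]) → [e]
/u/ harmonizes with /i/ ([-back]) → [y]
/ɯ/ harmonizes with /i/ ([-back]) → [i]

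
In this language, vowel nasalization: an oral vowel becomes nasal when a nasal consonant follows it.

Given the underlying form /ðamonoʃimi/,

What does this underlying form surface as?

/a/ before nasal /m/ → [ã]
/o/ before nasal /n/ → [õ]
/i/ before nasal /m/ → [ĩ]

[ðãmõnoʃĩmi]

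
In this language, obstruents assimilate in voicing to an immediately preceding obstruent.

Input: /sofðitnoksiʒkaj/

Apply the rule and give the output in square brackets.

/ð/ after /f/ (voiceless) → [θ]
/k/ after /ʒ/ (voiced) → [g]

[sofθitnoksiʒgaj]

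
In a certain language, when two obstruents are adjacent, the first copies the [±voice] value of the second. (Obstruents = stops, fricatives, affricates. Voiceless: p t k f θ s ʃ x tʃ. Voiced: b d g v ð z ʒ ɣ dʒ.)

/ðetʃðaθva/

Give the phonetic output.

[ðedʒðaðva]

/tʃ/ before /ð/ (voiced) → [dʒ]
/θ/ before /v/ (voiced) → [ð]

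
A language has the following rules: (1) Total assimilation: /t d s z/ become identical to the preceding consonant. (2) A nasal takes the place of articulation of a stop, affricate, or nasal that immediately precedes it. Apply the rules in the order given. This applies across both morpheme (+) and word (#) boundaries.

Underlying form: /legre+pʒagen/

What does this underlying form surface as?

[legre+pʒagen]

Rule 1: no segment meets the rule's conditions; no change.
After rule 1: legre+pʒagen
Rule 2: no segment meets the rule's conditions; no change.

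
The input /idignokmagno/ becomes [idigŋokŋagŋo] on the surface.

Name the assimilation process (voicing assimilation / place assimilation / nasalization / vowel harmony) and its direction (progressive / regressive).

place assimilation, progressive

/n/→[ŋ] /m/→[ŋ] /n/→[ŋ].
Each target copies a feature from the preceding segment, so the direction is progressive.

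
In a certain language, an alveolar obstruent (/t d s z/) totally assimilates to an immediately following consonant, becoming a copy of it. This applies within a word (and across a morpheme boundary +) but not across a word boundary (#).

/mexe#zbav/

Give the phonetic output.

[mexe#bbav]

/z/ before /b/ → [b] (total assimilation)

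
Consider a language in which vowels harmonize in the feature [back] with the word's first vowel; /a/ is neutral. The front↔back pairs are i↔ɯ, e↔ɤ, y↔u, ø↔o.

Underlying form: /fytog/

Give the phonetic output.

[fytøg]

/o/ harmonizes with /y/ ([-back]) → [ø]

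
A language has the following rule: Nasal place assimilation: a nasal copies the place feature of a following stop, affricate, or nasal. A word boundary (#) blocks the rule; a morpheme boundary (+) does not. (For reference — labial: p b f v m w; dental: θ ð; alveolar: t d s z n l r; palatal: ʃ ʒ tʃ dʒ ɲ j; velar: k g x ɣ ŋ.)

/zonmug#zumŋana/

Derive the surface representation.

[zommug#zuŋŋana]

/n/ before /m/ (labial) → [m]
/m/ before /ŋ/ (velar) → [ŋ]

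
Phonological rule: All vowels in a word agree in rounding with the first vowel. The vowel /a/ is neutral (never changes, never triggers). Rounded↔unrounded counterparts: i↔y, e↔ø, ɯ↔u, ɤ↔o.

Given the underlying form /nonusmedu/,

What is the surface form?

[nonusmødu]

/e/ harmonizes with /o/ ([+round]) → [ø]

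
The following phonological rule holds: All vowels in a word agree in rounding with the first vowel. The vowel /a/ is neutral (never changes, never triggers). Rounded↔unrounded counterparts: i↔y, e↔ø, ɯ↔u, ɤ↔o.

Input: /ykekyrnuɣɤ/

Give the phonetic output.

[ykøkyrnuɣo]

/e/ harmonizes with /y/ ([+round]) → [ø]
/ɤ/ harmonizes with /y/ ([+round]) → [o]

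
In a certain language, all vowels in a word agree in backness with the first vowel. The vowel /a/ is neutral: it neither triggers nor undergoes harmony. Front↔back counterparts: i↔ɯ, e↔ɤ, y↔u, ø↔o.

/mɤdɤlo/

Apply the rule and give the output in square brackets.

[mɤdɤlo]

no segment meets the rule's conditions; no change.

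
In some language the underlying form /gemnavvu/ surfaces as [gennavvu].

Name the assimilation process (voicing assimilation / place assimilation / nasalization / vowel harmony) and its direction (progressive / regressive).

place assimilation, regressive

/m/→[n].
Each target copies a feature from the following segment, so the direction is regressive.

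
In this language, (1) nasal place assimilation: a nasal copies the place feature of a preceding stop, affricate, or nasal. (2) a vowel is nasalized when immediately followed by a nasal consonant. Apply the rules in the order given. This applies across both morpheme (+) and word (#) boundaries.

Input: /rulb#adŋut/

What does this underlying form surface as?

Rule 1: /ŋ/ after /d/ (alveolar) → [n]
After rule 1: rulb#adnut
Rule 2: no segment meets the rule's conditions; no change.

[rulb#adnut]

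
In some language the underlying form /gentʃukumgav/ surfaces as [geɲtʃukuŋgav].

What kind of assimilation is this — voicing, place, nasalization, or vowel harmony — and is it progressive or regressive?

/n/→[ɲ] /m/→[ŋ].
Each target copies a feature from the following segment, so the direction is regressive.

place assimilation, regressive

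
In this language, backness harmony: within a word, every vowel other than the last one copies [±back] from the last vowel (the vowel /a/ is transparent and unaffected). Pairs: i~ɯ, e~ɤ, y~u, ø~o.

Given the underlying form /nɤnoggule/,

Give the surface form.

[nenøggyle]

/ɤ/ harmonizes with /e/ ([-back]) → [e]
/o/ harmonizes with /e/ ([-back]) → [ø]
/u/ harmonizes with /e/ ([-back]) → [y]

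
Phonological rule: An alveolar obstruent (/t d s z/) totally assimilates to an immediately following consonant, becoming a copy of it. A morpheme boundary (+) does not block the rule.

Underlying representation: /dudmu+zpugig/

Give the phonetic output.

/d/ before /m/ → [m] (total assimilation)
/z/ before /p/ → [p] (total assimilation)

[dummu+ppugig]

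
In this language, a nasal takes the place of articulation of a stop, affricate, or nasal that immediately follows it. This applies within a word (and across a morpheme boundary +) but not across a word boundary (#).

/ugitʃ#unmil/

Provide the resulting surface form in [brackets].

[ugitʃ#ummil]

/n/ before /m/ (labial) → [m]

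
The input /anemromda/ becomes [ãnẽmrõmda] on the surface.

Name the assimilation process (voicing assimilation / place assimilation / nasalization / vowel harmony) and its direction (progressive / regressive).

nasalization, regressive

/a/→[ã] /e/→[ẽ] /o/→[õ].
Each target copies a feature from the following segment, so the direction is regressive.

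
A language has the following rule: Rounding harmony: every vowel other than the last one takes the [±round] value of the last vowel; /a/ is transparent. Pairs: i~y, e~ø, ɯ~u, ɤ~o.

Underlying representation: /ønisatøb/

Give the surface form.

[ønysatøb]

/i/ harmonizes with /ø/ ([+round]) → [y]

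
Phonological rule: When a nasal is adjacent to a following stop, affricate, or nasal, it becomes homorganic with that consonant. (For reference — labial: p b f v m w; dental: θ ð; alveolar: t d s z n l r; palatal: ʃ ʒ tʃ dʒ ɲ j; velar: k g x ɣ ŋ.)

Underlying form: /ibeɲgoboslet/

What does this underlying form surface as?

[ibeŋgoboslet]

/ɲ/ before /g/ (velar) → [ŋ]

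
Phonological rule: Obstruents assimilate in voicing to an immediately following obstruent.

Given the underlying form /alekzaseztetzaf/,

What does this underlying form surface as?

/k/ before /z/ (voiced) → [g]
/z/ before /t/ (voiceless) → [s]
/t/ before /z/ (voiced) → [d]

[alegzasestedzaf]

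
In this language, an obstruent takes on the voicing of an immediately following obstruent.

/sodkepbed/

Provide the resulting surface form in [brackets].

/d/ before /k/ (voiceless) → [t]
/p/ before /b/ (voiced) → [b]

[sotkebbed]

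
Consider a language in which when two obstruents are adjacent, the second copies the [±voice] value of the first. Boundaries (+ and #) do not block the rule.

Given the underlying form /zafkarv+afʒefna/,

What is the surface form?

[zafkarv+afʃefna]

/ʒ/ after /f/ (voiceless) → [ʃ]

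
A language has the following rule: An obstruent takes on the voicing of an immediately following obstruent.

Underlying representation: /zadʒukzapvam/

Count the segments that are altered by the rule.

/k/ before /z/ (voiced) → [g]
/p/ before /v/ (voiced) → [b]
2 segments change.

2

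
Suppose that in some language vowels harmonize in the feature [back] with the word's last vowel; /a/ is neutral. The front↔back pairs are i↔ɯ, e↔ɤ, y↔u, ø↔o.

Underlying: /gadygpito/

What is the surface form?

/y/ harmonizes with /o/ ([+back]) → [u]
/i/ harmonizes with /o/ ([+back]) → [ɯ]

[gadugpɯto]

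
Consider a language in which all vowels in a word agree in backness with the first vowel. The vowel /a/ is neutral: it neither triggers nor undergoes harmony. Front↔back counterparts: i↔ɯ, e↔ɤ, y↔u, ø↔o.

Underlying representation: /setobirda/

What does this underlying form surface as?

[setøbirda]

/o/ harmonizes with /e/ ([-back]) → [ø]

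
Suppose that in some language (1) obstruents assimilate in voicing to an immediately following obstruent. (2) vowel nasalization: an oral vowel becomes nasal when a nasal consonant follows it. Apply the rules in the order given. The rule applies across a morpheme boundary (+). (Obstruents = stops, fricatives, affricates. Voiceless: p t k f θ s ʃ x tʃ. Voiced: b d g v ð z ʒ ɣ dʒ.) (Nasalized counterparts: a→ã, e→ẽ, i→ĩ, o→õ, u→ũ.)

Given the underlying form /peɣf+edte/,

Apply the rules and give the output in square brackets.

Rule 1: /ɣ/ before /f/ (voiceless) → [x]
Rule 1: /d/ before /t/ (voiceless) → [t]
After rule 1: pexf+ette
Rule 2: no segment meets the rule's conditions; no change.

[pexf+ette]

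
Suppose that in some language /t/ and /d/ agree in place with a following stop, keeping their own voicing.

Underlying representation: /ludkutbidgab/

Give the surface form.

/d/ before /k/ (velar) → [g]
/t/ before /b/ (labial) → [p]
/d/ before /g/ (velar) → [g]

[lugkupbiggab]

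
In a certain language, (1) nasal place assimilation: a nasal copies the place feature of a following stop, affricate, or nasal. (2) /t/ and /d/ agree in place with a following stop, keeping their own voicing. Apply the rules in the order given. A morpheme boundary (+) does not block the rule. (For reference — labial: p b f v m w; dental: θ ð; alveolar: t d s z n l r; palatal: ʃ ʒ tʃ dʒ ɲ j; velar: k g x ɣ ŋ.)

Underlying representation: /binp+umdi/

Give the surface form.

[bimp+undi]

Rule 1: /n/ before /p/ (labial) → [m]
Rule 1: /m/ before /d/ (alveolar) → [n]
After rule 1: bimp+undi
Rule 2: no segment meets the rule's conditions; no change.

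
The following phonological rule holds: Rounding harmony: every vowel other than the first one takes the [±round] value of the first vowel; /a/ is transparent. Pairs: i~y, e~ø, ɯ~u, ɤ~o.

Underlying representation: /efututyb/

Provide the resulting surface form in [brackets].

/u/ harmonizes with /e/ ([-round]) → [ɯ]
/u/ harmonizes with /e/ ([-round]) → [ɯ]
/y/ harmonizes with /e/ ([-round]) → [i]

[efɯtɯtib]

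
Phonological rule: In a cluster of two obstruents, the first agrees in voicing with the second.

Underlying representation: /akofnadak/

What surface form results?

[akofnadak]

no segment meets the rule's conditions; no change.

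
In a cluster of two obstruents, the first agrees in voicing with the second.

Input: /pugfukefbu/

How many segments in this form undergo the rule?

/g/ before /f/ (voiceless) → [k]
/f/ before /b/ (voiced) → [v]
2 segments change.

2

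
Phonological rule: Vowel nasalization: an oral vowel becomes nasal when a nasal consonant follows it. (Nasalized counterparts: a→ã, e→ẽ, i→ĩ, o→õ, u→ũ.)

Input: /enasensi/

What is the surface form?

/e/ before nasal /n/ → [ẽ]
/e/ before nasal /n/ → [ẽ]

[ẽnasẽnsi]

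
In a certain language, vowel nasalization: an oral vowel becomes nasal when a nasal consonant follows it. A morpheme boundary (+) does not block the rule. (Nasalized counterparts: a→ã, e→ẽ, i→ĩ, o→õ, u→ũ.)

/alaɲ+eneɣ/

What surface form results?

/a/ before nasal /ɲ/ → [ã]
/e/ before nasal /n/ → [ẽ]

[alãɲ+ẽneɣ]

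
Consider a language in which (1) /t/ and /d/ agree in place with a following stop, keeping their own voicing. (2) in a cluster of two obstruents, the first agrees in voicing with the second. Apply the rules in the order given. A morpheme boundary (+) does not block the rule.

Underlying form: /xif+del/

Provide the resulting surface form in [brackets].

Rule 1: no segment meets the rule's conditions; no change.
After rule 1: xif+del
Rule 2: /f/ before /d/ (voiced) → [v]

[xiv+del]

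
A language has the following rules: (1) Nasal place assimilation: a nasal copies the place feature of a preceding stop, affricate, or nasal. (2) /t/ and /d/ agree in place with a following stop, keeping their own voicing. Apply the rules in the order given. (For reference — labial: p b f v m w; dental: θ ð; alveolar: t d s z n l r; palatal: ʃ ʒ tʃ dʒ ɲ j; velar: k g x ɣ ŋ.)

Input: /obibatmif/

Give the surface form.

Rule 1: /m/ after /t/ (alveolar) → [n]
After rule 1: obibatnif
Rule 2: no segment meets the rule's conditions; no change.

[obibatnif]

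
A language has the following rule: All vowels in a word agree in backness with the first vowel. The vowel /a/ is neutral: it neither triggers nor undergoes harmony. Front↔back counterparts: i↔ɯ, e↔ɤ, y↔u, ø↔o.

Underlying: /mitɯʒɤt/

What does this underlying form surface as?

[mitiʒet]

/ɯ/ harmonizes with /i/ ([-back]) → [i]
/ɤ/ harmonizes with /i/ ([-back]) → [e]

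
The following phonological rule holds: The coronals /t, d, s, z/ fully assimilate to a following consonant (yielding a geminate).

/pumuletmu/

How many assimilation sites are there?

/t/ before /m/ → [m] (total assimilation)
1 segment changes.

1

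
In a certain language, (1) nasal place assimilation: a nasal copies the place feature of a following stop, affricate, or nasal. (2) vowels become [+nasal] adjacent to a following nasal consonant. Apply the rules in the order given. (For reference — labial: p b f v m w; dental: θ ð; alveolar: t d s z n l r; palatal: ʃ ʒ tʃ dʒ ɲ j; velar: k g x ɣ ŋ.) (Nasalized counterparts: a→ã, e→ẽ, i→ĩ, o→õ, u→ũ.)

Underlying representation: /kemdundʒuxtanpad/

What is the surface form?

Rule 1: /m/ before /d/ (alveolar) → [n]
Rule 1: /n/ before /dʒ/ (palatal) → [ɲ]
Rule 1: /n/ before /p/ (labial) → [m]
After rule 1: kenduɲdʒuxtampad
Rule 2: /e/ before nasal /n/ → [ẽ]
Rule 2: /u/ before nasal /ɲ/ → [ũ]
Rule 2: /a/ before nasal /m/ → [ã]

[kẽndũɲdʒuxtãmpad]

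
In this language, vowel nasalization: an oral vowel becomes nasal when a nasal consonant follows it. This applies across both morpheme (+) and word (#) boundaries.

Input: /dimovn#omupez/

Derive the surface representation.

/i/ before nasal /m/ → [ĩ]
/o/ before nasal /m/ → [õ]

[dĩmovn#õmupez]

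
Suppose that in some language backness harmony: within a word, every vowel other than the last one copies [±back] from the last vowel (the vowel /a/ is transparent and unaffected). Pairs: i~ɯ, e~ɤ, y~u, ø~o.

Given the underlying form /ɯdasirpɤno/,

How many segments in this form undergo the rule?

1

/i/ harmonizes with /o/ ([+back]) → [ɯ]
1 segment changes.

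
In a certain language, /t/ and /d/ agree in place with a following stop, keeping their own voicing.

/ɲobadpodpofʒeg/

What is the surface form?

[ɲobabpobpofʒeg]

/d/ before /p/ (labial) → [b]
/d/ before /p/ (labial) → [b]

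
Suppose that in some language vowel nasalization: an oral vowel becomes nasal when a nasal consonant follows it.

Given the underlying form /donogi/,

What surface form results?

/o/ before nasal /n/ → [õ]

[dõnogi]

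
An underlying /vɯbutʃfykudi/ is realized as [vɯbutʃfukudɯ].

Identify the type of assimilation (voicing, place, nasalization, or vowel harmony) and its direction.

/y/→[u] /i/→[ɯ].
Vowels agree with the first vowel, so the harmony is progressive.

vowel harmony, progressive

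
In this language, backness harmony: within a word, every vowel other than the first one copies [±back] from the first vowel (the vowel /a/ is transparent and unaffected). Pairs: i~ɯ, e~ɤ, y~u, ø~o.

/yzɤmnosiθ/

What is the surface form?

/ɤ/ harmonizes with /y/ ([-back]) → [e]
/o/ harmonizes with /y/ ([-back]) → [ø]

[yzemnøsiθ]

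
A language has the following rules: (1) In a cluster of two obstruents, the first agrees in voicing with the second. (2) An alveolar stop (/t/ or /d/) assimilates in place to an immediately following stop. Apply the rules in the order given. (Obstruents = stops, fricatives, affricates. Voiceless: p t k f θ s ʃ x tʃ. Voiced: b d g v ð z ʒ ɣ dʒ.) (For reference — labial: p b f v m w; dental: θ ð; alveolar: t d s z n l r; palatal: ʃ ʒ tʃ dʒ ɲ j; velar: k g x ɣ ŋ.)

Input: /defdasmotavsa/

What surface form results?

Rule 1: /f/ before /d/ (voiced) → [v]
Rule 1: /v/ before /s/ (voiceless) → [f]
After rule 1: devdasmotafsa
Rule 2: no segment meets the rule's conditions; no change.

[devdasmotafsa]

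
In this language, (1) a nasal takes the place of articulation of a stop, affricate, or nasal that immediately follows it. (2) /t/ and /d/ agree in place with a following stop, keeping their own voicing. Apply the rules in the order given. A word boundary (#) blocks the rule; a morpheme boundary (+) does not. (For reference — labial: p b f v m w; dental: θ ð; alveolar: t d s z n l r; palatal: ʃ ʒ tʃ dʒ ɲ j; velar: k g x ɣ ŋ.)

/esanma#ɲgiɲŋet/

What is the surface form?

[esamma#ŋgiŋŋet]

Rule 1: /n/ before /m/ (labial) → [m]
Rule 1: /ɲ/ before /g/ (velar) → [ŋ]
Rule 1: /ɲ/ before /ŋ/ (velar) → [ŋ]
After rule 1: esamma#ŋgiŋŋet
Rule 2: no segment meets the rule's conditions; no change.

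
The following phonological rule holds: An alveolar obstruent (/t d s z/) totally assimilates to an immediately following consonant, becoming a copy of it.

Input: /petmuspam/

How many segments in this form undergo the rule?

/t/ before /m/ → [m] (total assimilation)
/s/ before /p/ → [p] (total assimilation)
2 segments change.

2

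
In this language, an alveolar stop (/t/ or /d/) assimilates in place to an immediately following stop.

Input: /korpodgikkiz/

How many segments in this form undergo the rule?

/d/ before /g/ (velar) → [g]
1 segment changes.

1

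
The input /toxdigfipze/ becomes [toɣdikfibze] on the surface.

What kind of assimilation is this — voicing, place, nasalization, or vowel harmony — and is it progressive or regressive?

voicing assimilation, regressive

/x/→[ɣ] /g/→[k] /p/→[b].
Each target copies a feature from the following segment, so the direction is regressive.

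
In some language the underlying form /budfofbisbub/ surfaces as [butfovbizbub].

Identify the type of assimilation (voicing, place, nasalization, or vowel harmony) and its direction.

voicing assimilation, regressive

/d/→[t] /f/→[v] /s/→[z].
Each target copies a feature from the following segment, so the direction is regressive.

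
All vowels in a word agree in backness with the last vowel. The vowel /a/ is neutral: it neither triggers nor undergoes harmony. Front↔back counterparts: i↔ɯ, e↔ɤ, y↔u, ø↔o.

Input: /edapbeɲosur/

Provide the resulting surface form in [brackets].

[ɤdapbɤɲosur]

/e/ harmonizes with /u/ ([+back]) → [ɤ]
/e/ harmonizes with /u/ ([+back]) → [ɤ]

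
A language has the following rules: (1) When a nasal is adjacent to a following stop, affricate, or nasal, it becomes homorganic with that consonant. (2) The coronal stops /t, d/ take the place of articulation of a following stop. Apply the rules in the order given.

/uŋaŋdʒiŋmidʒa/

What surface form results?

[uŋaɲdʒimmidʒa]

Rule 1: /ŋ/ before /dʒ/ (palatal) → [ɲ]
Rule 1: /ŋ/ before /m/ (labial) → [m]
After rule 1: uŋaɲdʒimmidʒa
Rule 2: no segment meets the rule's conditions; no change.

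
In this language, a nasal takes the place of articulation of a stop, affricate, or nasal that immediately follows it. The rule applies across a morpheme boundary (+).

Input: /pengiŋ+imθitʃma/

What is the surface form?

[peŋgiŋ+imθitʃma]

/n/ before /g/ (velar) → [ŋ]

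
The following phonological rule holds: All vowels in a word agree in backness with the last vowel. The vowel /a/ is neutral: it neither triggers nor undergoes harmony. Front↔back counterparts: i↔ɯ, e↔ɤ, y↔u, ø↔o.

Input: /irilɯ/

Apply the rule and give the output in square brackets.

/i/ harmonizes with /ɯ/ ([+back]) → [ɯ]
/i/ harmonizes with /ɯ/ ([+back]) → [ɯ]

[ɯrɯlɯ]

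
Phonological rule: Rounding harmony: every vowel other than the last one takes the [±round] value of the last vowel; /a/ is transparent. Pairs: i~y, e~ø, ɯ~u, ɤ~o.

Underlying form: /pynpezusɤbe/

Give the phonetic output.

[pinpezɯsɤbe]

/y/ harmonizes with /e/ ([-round]) → [i]
/u/ harmonizes with /e/ ([-round]) → [ɯ]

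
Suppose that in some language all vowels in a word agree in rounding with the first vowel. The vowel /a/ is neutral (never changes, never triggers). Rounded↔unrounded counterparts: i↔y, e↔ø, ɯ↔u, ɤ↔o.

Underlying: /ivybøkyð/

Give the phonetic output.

[ivibekið]

/y/ harmonizes with /i/ ([-round]) → [i]
/ø/ harmonizes with /i/ ([-round]) → [e]
/y/ harmonizes with /i/ ([-round]) → [i]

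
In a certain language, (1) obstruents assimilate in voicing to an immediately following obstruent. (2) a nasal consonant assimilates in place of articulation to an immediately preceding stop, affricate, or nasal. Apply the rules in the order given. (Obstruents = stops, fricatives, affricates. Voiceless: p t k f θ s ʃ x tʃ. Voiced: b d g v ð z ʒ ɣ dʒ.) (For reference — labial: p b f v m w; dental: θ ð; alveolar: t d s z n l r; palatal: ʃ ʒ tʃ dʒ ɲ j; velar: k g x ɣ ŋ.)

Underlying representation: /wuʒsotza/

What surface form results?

[wuʃsodza]

Rule 1: /ʒ/ before /s/ (voiceless) → [ʃ]
Rule 1: /t/ before /z/ (voiced) → [d]
After rule 1: wuʃsodza
Rule 2: no segment meets the rule's conditions; no change.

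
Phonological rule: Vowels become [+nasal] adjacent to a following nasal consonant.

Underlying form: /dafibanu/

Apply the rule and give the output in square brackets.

/a/ before nasal /n/ → [ã]

[dafibãnu]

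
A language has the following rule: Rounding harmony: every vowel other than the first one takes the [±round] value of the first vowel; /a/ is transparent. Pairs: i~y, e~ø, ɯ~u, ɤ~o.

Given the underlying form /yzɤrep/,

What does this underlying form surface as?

[yzorøp]

/ɤ/ harmonizes with /y/ ([+round]) → [o]
/e/ harmonizes with /y/ ([+round]) → [ø]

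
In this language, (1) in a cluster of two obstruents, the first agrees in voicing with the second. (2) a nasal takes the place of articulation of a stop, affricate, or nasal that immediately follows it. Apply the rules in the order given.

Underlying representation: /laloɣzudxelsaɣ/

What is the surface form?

Rule 1: /d/ before /x/ (voiceless) → [t]
After rule 1: laloɣzutxelsaɣ
Rule 2: no segment meets the rule's conditions; no change.

[laloɣzutxelsaɣ]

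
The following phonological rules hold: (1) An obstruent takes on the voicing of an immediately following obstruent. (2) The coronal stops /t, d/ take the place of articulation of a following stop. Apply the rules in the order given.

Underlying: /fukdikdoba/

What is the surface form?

[fugdigdoba]

Rule 1: /k/ before /d/ (voiced) → [g]
Rule 1: /k/ before /d/ (voiced) → [g]
After rule 1: fugdigdoba
Rule 2: no segment meets the rule's conditions; no change.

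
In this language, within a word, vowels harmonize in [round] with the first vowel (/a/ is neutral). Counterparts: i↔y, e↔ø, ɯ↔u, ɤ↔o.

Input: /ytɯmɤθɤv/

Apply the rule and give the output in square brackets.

[ytumoθov]

/ɯ/ harmonizes with /y/ ([+round]) → [u]
/ɤ/ harmonizes with /y/ ([+round]) → [o]
/ɤ/ harmonizes with /y/ ([+round]) → [o]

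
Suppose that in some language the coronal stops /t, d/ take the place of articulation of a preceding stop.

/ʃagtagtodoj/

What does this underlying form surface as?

[ʃagkagkodoj]

/t/ after /g/ (velar) → [k]
/t/ after /g/ (velar) → [k]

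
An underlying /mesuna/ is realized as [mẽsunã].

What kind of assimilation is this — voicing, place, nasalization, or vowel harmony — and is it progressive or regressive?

/e/→[ẽ] /a/→[ã].
Each target copies a feature from the preceding segment, so the direction is progressive.

nasalization, progressive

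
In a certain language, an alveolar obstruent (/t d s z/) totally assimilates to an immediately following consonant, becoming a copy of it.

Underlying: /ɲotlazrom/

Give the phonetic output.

[ɲollarrom]

/t/ before /l/ → [l] (total assimilation)
/z/ before /r/ → [r] (total assimilation)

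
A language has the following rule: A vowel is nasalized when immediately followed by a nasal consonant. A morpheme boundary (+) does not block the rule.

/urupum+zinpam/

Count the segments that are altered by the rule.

3

/u/ before nasal /m/ → [ũ]
/i/ before nasal /n/ → [ĩ]
/a/ before nasal /m/ → [ã]
3 segments change.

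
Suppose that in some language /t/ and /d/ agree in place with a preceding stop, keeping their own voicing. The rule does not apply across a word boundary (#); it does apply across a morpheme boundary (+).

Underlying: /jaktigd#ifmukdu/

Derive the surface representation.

/t/ after /k/ (velar) → [k]
/d/ after /g/ (velar) → [g]
/d/ after /k/ (velar) → [g]

[jakkigg#ifmukgu]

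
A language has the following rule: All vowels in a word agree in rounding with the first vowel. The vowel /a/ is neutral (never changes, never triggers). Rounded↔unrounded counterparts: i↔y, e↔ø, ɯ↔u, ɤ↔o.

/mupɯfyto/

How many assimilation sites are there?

/ɯ/ harmonizes with /u/ ([+round]) → [u]
1 segment changes.

1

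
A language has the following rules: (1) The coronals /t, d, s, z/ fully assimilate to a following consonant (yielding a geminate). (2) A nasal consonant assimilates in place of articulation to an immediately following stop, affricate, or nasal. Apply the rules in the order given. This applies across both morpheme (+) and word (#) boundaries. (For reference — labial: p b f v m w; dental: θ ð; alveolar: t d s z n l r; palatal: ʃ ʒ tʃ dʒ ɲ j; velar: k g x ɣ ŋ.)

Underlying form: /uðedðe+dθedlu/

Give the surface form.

[uðeððe+θθellu]

Rule 1: /d/ before /ð/ → [ð] (total assimilation)
Rule 1: /d/ before /θ/ → [θ] (total assimilation)
Rule 1: /d/ before /l/ → [l] (total assimilation)
After rule 1: uðeððe+θθellu
Rule 2: no segment meets the rule's conditions; no change.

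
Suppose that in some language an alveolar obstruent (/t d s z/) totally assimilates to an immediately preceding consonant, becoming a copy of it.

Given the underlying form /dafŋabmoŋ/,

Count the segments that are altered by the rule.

0

No segment meets the rule's conditions.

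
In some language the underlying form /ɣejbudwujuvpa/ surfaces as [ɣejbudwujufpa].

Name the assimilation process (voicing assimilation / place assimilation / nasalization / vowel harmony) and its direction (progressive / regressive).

voicing assimilation, regressive

/v/→[f].
Each target copies a feature from the following segment, so the direction is regressive.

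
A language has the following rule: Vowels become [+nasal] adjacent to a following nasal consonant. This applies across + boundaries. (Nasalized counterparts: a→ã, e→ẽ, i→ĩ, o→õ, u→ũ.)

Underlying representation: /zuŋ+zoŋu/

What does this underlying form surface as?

/u/ before nasal /ŋ/ → [ũ]
/o/ before nasal /ŋ/ → [õ]

[zũŋ+zõŋu]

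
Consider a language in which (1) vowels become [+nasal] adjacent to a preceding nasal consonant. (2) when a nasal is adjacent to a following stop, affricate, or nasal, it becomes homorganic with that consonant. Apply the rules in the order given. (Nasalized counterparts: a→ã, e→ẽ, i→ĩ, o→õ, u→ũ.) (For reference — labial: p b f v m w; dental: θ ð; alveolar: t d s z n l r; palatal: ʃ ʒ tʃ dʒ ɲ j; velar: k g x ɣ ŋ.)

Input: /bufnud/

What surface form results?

Rule 1: /u/ after nasal /n/ → [ũ]
After rule 1: bufnũd
Rule 2: no segment meets the rule's conditions; no change.

[bufnũd]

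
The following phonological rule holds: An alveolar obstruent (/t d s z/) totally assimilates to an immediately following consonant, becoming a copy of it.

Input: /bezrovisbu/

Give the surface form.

[berrovibbu]

/z/ before /r/ → [r] (total assimilation)
/s/ before /b/ → [b] (total assimilation)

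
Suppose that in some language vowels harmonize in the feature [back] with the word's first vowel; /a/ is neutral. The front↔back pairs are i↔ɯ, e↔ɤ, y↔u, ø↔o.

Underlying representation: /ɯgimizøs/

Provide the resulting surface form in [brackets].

[ɯgɯmɯzos]

/i/ harmonizes with /ɯ/ ([+back]) → [ɯ]
/i/ harmonizes with /ɯ/ ([+back]) → [ɯ]
/ø/ harmonizes with /ɯ/ ([+back]) → [o]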